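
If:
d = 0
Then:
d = 0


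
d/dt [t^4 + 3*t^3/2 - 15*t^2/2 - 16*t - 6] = 4*t^3 + 9*t^2/2 - 15*t - 16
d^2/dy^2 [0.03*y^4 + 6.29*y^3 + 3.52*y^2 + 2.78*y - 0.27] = 0.36*y^2 + 37.74*y + 7.04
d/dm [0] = 0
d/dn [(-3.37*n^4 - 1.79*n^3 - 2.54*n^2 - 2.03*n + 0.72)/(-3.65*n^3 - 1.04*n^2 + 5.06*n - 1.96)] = (12.3005*n^6 + 7.0096*n^5 - 58.566*n^4 - 6.51299999999999*n^3 + 3.4456*n^2 + 11.4544*n + 0.3356)/(13.3225*n^6 + 7.592*n^5 - 35.8564*n^4 + 3.7832*n^3 + 29.6804*n^2 - 19.8352*n + 3.8416)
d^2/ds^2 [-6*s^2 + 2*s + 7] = -12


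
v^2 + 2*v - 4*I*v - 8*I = (v + 2)*(v - 4*I)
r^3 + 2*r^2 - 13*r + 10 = (r - 2)*(r - 1)*(r + 5)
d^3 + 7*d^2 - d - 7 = (d - 1)*(d + 1)*(d + 7)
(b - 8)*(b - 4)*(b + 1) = b^3 - 11*b^2 + 20*b + 32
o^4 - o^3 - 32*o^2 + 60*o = o*(o - 5)*(o - 2)*(o + 6)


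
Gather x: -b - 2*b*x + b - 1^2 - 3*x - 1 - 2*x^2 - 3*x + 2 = -2*x^2 + x*(-2*b - 6)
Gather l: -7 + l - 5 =l - 12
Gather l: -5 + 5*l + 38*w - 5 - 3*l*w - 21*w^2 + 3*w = l*(5 - 3*w) - 21*w^2 + 41*w - 10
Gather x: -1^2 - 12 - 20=-33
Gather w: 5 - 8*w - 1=4 - 8*w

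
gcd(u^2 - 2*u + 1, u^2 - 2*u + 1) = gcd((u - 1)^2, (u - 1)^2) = u^2 - 2*u + 1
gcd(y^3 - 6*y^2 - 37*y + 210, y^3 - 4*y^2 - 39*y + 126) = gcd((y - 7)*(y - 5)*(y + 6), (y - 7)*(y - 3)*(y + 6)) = y^2 - y - 42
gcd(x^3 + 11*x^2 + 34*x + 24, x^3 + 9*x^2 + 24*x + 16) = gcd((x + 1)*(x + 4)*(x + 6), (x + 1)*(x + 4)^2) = x^2 + 5*x + 4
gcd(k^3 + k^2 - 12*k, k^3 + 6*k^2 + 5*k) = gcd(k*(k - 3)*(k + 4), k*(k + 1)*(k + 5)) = k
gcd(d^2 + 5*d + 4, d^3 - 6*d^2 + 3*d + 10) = d + 1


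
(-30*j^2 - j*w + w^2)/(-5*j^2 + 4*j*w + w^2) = (-6*j + w)/(-j + w)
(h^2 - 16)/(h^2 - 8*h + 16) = (h + 4)/(h - 4)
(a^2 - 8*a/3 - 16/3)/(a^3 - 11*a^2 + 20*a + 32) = (a + 4/3)/(a^2 - 7*a - 8)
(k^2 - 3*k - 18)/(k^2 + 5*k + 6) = (k - 6)/(k + 2)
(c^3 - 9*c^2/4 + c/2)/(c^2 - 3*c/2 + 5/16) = 4*c*(c - 2)/(4*c - 5)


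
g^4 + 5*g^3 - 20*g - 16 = (g - 2)*(g + 1)*(g + 2)*(g + 4)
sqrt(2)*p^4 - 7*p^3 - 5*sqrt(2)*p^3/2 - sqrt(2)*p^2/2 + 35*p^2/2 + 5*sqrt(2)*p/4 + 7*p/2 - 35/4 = (p - 5/2)*(p - 7*sqrt(2)/2)*(p - sqrt(2)/2)*(sqrt(2)*p + 1)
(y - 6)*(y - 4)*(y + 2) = y^3 - 8*y^2 + 4*y + 48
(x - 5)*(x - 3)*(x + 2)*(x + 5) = x^4 - x^3 - 31*x^2 + 25*x + 150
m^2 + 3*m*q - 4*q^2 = (m - q)*(m + 4*q)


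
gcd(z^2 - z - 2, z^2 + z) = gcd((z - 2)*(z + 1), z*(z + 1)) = z + 1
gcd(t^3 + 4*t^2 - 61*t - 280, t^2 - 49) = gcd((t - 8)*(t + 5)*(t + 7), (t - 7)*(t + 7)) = t + 7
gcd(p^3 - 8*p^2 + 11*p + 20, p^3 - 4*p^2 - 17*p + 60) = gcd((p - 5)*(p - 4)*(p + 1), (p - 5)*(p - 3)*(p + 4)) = p - 5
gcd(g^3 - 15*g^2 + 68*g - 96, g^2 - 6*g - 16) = g - 8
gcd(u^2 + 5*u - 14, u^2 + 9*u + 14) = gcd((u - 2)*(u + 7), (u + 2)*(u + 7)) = u + 7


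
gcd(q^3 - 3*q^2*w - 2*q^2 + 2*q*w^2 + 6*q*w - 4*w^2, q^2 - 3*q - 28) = 1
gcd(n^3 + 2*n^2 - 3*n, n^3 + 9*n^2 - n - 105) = 1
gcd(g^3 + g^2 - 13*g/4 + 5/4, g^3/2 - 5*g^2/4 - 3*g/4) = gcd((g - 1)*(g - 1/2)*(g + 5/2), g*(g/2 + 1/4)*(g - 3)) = 1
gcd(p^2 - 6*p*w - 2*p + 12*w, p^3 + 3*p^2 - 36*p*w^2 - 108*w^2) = p - 6*w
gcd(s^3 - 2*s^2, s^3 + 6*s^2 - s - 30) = s - 2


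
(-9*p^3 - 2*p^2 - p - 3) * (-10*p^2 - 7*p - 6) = 90*p^5 + 83*p^4 + 78*p^3 + 49*p^2 + 27*p + 18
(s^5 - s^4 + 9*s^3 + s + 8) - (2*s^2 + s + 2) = s^5 - s^4 + 9*s^3 - 2*s^2 + 6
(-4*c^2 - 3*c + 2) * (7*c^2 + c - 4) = -28*c^4 - 25*c^3 + 27*c^2 + 14*c - 8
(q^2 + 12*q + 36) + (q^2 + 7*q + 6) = 2*q^2 + 19*q + 42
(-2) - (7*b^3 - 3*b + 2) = -7*b^3 + 3*b - 4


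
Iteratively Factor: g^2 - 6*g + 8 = (g - 4)*(g - 2)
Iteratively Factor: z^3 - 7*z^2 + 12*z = (z - 4)*(z^2 - 3*z) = (z - 4)*(z - 3)*(z)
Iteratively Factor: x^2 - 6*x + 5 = (x - 1)*(x - 5)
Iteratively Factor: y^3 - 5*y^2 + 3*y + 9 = (y - 3)*(y^2 - 2*y - 3) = (y - 3)^2*(y + 1)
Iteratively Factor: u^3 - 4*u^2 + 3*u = (u - 3)*(u^2 - u) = (u - 3)*(u - 1)*(u)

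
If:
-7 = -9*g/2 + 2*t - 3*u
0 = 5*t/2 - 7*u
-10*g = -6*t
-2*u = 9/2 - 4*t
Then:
No Solution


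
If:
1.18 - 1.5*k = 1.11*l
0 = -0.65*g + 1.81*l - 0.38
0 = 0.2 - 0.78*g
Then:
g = 0.26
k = 0.56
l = 0.30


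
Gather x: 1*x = x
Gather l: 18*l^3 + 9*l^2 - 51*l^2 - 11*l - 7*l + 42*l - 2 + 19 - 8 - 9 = 18*l^3 - 42*l^2 + 24*l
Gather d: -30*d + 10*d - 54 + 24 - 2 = -20*d - 32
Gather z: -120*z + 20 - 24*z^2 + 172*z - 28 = -24*z^2 + 52*z - 8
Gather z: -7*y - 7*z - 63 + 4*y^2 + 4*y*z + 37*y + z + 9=4*y^2 + 30*y + z*(4*y - 6) - 54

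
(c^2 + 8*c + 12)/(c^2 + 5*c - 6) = (c + 2)/(c - 1)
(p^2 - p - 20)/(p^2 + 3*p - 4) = (p - 5)/(p - 1)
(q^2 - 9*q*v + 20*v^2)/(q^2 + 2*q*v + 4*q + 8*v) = (q^2 - 9*q*v + 20*v^2)/(q^2 + 2*q*v + 4*q + 8*v)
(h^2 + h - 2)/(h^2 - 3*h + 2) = (h + 2)/(h - 2)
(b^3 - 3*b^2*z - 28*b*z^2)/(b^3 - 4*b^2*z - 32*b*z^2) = (-b + 7*z)/(-b + 8*z)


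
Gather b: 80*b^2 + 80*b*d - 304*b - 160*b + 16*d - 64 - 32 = 80*b^2 + b*(80*d - 464) + 16*d - 96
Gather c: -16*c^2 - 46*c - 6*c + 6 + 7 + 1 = -16*c^2 - 52*c + 14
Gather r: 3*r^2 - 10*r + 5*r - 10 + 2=3*r^2 - 5*r - 8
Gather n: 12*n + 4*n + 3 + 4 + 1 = 16*n + 8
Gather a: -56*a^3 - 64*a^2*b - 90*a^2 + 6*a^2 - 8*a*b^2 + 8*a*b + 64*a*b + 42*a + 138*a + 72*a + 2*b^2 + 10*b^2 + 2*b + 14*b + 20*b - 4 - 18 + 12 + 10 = -56*a^3 + a^2*(-64*b - 84) + a*(-8*b^2 + 72*b + 252) + 12*b^2 + 36*b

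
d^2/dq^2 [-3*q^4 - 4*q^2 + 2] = -36*q^2 - 8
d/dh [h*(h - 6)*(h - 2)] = 3*h^2 - 16*h + 12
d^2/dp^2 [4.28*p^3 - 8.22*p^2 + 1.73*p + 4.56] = 25.68*p - 16.44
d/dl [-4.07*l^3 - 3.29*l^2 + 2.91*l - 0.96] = -12.21*l^2 - 6.58*l + 2.91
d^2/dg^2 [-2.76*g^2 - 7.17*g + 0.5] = -5.52000000000000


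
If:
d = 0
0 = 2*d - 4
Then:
No Solution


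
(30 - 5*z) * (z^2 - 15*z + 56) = -5*z^3 + 105*z^2 - 730*z + 1680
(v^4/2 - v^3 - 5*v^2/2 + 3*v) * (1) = v^4/2 - v^3 - 5*v^2/2 + 3*v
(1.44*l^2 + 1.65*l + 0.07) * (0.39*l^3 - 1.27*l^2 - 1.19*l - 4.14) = 0.5616*l^5 - 1.1853*l^4 - 3.7818*l^3 - 8.014*l^2 - 6.9143*l - 0.2898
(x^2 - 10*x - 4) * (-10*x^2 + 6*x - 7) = -10*x^4 + 106*x^3 - 27*x^2 + 46*x + 28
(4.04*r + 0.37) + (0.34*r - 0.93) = 4.38*r - 0.56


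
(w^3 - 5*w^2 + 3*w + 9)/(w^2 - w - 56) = (-w^3 + 5*w^2 - 3*w - 9)/(-w^2 + w + 56)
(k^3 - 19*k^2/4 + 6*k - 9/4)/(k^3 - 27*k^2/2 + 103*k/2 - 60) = (4*k^2 - 7*k + 3)/(2*(2*k^2 - 21*k + 40))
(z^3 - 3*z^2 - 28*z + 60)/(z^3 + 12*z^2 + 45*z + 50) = (z^2 - 8*z + 12)/(z^2 + 7*z + 10)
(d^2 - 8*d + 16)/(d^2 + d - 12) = (d^2 - 8*d + 16)/(d^2 + d - 12)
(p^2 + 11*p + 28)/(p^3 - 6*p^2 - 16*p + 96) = (p + 7)/(p^2 - 10*p + 24)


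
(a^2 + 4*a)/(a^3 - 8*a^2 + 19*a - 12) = a*(a + 4)/(a^3 - 8*a^2 + 19*a - 12)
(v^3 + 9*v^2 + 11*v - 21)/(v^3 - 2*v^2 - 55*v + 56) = (v + 3)/(v - 8)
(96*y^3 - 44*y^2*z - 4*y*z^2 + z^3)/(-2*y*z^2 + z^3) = -48*y^2/z^2 - 2*y/z + 1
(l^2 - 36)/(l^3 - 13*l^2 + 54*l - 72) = (l + 6)/(l^2 - 7*l + 12)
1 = 1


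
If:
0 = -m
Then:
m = 0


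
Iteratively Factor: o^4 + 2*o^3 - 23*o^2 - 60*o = (o + 3)*(o^3 - o^2 - 20*o) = (o - 5)*(o + 3)*(o^2 + 4*o) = (o - 5)*(o + 3)*(o + 4)*(o)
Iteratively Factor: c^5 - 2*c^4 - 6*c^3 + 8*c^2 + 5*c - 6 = (c + 2)*(c^4 - 4*c^3 + 2*c^2 + 4*c - 3) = (c + 1)*(c + 2)*(c^3 - 5*c^2 + 7*c - 3) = (c - 3)*(c + 1)*(c + 2)*(c^2 - 2*c + 1) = (c - 3)*(c - 1)*(c + 1)*(c + 2)*(c - 1)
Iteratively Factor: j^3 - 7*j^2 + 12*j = (j - 4)*(j^2 - 3*j) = (j - 4)*(j - 3)*(j)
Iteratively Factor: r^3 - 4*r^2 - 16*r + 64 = (r + 4)*(r^2 - 8*r + 16) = (r - 4)*(r + 4)*(r - 4)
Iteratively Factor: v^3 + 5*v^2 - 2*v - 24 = (v + 4)*(v^2 + v - 6) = (v - 2)*(v + 4)*(v + 3)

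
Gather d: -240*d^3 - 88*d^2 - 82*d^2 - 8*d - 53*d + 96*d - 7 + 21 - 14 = -240*d^3 - 170*d^2 + 35*d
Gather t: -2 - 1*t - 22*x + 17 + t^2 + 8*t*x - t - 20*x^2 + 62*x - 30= t^2 + t*(8*x - 2) - 20*x^2 + 40*x - 15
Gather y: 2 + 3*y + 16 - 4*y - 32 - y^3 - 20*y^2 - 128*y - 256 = -y^3 - 20*y^2 - 129*y - 270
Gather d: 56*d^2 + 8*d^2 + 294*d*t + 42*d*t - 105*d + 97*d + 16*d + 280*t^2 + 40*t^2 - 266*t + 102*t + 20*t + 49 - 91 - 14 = 64*d^2 + d*(336*t + 8) + 320*t^2 - 144*t - 56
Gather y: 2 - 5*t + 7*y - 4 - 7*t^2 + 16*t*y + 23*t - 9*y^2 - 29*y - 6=-7*t^2 + 18*t - 9*y^2 + y*(16*t - 22) - 8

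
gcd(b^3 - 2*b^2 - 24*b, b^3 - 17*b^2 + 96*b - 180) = b - 6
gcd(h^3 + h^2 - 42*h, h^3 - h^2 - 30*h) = h^2 - 6*h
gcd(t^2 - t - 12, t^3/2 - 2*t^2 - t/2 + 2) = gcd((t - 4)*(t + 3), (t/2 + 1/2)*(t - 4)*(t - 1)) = t - 4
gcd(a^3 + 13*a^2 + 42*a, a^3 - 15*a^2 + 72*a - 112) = 1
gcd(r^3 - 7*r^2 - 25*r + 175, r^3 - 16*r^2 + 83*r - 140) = r^2 - 12*r + 35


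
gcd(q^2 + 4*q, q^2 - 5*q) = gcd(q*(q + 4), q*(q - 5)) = q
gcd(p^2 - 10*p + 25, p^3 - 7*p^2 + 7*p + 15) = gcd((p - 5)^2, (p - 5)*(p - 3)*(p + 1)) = p - 5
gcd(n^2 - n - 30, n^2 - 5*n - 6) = n - 6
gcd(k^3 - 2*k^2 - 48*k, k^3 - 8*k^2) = k^2 - 8*k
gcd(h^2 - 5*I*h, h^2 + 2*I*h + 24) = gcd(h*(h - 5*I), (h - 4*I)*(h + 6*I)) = 1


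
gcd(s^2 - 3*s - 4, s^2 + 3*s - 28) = s - 4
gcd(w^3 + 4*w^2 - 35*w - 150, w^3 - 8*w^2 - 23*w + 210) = w^2 - w - 30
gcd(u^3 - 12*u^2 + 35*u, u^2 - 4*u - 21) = u - 7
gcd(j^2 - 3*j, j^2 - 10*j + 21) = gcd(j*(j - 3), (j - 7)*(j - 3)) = j - 3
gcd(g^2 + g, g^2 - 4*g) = g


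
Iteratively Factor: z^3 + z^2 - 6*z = (z)*(z^2 + z - 6) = z*(z + 3)*(z - 2)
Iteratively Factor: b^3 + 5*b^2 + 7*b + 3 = (b + 1)*(b^2 + 4*b + 3) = (b + 1)*(b + 3)*(b + 1)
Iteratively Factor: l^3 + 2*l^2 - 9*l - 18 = (l + 3)*(l^2 - l - 6) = (l + 2)*(l + 3)*(l - 3)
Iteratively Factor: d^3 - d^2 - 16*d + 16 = (d - 4)*(d^2 + 3*d - 4) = (d - 4)*(d - 1)*(d + 4)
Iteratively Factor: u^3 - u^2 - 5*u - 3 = (u + 1)*(u^2 - 2*u - 3) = (u - 3)*(u + 1)*(u + 1)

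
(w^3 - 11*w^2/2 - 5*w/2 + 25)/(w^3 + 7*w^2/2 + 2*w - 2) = (2*w^2 - 15*w + 25)/(2*w^2 + 3*w - 2)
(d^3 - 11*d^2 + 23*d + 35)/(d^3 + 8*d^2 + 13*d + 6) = (d^2 - 12*d + 35)/(d^2 + 7*d + 6)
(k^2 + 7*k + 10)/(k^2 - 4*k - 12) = (k + 5)/(k - 6)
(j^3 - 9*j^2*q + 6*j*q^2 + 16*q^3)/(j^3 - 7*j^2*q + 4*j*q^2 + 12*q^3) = (-j + 8*q)/(-j + 6*q)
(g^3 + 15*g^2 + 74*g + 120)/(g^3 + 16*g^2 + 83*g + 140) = (g + 6)/(g + 7)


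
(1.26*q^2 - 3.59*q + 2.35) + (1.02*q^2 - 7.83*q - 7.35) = 2.28*q^2 - 11.42*q - 5.0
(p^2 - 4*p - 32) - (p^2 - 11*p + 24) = 7*p - 56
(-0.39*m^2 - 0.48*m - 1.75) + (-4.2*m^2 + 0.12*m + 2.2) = -4.59*m^2 - 0.36*m + 0.45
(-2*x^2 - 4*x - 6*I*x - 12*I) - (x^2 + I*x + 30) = -3*x^2 - 4*x - 7*I*x - 30 - 12*I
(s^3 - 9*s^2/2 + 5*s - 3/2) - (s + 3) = s^3 - 9*s^2/2 + 4*s - 9/2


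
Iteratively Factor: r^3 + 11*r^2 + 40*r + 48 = (r + 4)*(r^2 + 7*r + 12) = (r + 4)^2*(r + 3)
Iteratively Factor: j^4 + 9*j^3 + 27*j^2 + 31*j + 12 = (j + 1)*(j^3 + 8*j^2 + 19*j + 12) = (j + 1)*(j + 3)*(j^2 + 5*j + 4) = (j + 1)^2*(j + 3)*(j + 4)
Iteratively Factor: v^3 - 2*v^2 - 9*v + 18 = (v - 3)*(v^2 + v - 6) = (v - 3)*(v - 2)*(v + 3)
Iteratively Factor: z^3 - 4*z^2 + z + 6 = (z + 1)*(z^2 - 5*z + 6) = (z - 2)*(z + 1)*(z - 3)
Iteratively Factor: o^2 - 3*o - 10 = (o + 2)*(o - 5)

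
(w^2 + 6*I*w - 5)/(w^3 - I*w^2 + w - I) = (w + 5*I)/(w^2 - 2*I*w - 1)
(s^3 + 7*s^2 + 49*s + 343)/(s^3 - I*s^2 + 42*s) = (s^2 + 7*s*(1 + I) + 49*I)/(s*(s + 6*I))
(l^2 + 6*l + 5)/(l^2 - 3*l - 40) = (l + 1)/(l - 8)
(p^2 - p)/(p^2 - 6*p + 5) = p/(p - 5)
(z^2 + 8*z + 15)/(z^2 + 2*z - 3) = (z + 5)/(z - 1)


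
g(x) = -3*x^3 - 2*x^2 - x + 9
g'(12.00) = -1345.00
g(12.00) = -5475.00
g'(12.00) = -1345.00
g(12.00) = -5475.00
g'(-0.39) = -0.81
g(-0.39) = 9.26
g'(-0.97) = -5.59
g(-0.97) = 10.83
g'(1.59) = -30.11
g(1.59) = -9.71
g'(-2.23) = -36.84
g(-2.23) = 34.55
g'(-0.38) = -0.78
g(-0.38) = 9.26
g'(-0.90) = -4.69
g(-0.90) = 10.47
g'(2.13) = -50.35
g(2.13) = -31.19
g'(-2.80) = -60.36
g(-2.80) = 61.98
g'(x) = -9*x^2 - 4*x - 1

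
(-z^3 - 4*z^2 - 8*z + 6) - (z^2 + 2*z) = -z^3 - 5*z^2 - 10*z + 6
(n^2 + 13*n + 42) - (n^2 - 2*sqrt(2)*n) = 2*sqrt(2)*n + 13*n + 42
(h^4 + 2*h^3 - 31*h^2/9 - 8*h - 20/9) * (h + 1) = h^5 + 3*h^4 - 13*h^3/9 - 103*h^2/9 - 92*h/9 - 20/9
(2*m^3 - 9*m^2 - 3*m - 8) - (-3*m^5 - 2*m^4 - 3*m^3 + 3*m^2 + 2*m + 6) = 3*m^5 + 2*m^4 + 5*m^3 - 12*m^2 - 5*m - 14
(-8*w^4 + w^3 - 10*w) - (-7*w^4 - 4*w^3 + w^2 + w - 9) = -w^4 + 5*w^3 - w^2 - 11*w + 9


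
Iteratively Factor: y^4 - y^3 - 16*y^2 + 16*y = (y)*(y^3 - y^2 - 16*y + 16) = y*(y - 4)*(y^2 + 3*y - 4) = y*(y - 4)*(y - 1)*(y + 4)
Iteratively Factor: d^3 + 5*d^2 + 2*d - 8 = (d - 1)*(d^2 + 6*d + 8) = (d - 1)*(d + 2)*(d + 4)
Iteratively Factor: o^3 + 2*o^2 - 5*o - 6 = (o - 2)*(o^2 + 4*o + 3) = (o - 2)*(o + 1)*(o + 3)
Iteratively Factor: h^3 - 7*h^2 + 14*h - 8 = (h - 2)*(h^2 - 5*h + 4) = (h - 4)*(h - 2)*(h - 1)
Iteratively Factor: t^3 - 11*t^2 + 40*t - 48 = (t - 4)*(t^2 - 7*t + 12) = (t - 4)^2*(t - 3)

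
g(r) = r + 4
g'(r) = 1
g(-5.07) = -1.07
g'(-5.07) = 1.00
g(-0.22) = 3.78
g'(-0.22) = 1.00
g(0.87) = 4.87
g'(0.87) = 1.00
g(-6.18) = -2.18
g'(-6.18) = 1.00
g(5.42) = 9.42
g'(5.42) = 1.00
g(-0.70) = 3.30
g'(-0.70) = 1.00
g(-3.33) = 0.67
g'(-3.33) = 1.00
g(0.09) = 4.09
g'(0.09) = 1.00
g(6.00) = 10.00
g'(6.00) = 1.00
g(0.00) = 4.00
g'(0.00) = 1.00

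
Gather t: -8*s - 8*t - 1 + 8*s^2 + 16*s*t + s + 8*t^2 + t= 8*s^2 - 7*s + 8*t^2 + t*(16*s - 7) - 1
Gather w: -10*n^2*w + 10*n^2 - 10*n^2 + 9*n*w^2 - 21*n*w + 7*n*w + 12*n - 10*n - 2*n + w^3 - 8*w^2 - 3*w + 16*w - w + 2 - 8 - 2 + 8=w^3 + w^2*(9*n - 8) + w*(-10*n^2 - 14*n + 12)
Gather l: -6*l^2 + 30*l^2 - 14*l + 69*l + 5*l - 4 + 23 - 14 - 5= 24*l^2 + 60*l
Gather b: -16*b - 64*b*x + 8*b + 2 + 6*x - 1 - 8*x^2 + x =b*(-64*x - 8) - 8*x^2 + 7*x + 1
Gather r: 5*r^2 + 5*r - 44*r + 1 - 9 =5*r^2 - 39*r - 8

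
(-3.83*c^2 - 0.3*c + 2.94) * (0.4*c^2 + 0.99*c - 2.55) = -1.532*c^4 - 3.9117*c^3 + 10.6455*c^2 + 3.6756*c - 7.497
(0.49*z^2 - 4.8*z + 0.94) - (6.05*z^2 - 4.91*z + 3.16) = -5.56*z^2 + 0.11*z - 2.22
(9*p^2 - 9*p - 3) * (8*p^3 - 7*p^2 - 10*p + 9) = 72*p^5 - 135*p^4 - 51*p^3 + 192*p^2 - 51*p - 27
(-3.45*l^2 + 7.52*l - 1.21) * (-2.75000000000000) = 9.4875*l^2 - 20.68*l + 3.3275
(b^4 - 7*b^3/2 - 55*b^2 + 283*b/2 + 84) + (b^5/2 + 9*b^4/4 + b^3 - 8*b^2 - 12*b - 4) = b^5/2 + 13*b^4/4 - 5*b^3/2 - 63*b^2 + 259*b/2 + 80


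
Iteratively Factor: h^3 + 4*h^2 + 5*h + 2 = (h + 1)*(h^2 + 3*h + 2) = (h + 1)*(h + 2)*(h + 1)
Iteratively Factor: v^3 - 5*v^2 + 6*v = (v)*(v^2 - 5*v + 6) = v*(v - 2)*(v - 3)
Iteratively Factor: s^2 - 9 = (s - 3)*(s + 3)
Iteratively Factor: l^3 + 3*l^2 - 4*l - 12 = (l - 2)*(l^2 + 5*l + 6) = (l - 2)*(l + 3)*(l + 2)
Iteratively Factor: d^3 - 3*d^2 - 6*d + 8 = (d - 4)*(d^2 + d - 2) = (d - 4)*(d + 2)*(d - 1)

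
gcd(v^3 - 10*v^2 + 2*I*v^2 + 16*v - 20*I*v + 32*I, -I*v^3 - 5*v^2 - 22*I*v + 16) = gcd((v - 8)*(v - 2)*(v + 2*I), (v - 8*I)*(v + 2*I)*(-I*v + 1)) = v + 2*I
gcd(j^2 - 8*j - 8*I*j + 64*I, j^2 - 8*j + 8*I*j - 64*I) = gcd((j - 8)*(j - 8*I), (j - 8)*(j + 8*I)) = j - 8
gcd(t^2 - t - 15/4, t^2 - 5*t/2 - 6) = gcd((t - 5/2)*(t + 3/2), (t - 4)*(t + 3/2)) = t + 3/2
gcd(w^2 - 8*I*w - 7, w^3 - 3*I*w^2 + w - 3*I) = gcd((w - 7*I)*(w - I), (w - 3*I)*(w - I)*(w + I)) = w - I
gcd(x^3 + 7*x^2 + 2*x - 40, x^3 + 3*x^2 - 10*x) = x^2 + 3*x - 10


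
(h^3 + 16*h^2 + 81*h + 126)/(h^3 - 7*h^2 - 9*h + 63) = (h^2 + 13*h + 42)/(h^2 - 10*h + 21)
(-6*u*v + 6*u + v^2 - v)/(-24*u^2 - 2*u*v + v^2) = (v - 1)/(4*u + v)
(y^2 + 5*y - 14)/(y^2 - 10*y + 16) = (y + 7)/(y - 8)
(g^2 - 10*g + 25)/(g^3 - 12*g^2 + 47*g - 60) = (g - 5)/(g^2 - 7*g + 12)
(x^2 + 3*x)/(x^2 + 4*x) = (x + 3)/(x + 4)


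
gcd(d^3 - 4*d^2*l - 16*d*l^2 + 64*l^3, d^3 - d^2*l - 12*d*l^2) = d - 4*l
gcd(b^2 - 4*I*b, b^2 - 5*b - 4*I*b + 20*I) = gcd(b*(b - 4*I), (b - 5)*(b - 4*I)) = b - 4*I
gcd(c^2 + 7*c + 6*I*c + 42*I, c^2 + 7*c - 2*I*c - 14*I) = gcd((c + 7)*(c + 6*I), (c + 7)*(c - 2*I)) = c + 7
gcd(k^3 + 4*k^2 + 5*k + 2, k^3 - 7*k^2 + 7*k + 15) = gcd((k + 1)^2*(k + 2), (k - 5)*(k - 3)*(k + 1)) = k + 1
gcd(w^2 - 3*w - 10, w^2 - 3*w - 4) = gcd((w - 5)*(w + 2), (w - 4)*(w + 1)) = 1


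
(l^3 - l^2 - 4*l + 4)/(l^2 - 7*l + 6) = (l^2 - 4)/(l - 6)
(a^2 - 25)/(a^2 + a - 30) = (a + 5)/(a + 6)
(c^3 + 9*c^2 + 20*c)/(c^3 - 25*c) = (c + 4)/(c - 5)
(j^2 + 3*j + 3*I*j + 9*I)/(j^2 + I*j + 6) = (j + 3)/(j - 2*I)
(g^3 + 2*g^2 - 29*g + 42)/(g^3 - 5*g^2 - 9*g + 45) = (g^2 + 5*g - 14)/(g^2 - 2*g - 15)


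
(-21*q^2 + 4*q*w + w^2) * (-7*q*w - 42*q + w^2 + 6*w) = 147*q^3*w + 882*q^3 - 49*q^2*w^2 - 294*q^2*w - 3*q*w^3 - 18*q*w^2 + w^4 + 6*w^3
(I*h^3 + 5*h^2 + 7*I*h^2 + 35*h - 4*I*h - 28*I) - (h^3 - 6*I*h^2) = -h^3 + I*h^3 + 5*h^2 + 13*I*h^2 + 35*h - 4*I*h - 28*I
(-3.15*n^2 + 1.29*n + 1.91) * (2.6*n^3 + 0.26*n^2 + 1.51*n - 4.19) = -8.19*n^5 + 2.535*n^4 + 0.5449*n^3 + 15.643*n^2 - 2.521*n - 8.0029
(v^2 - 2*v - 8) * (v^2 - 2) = v^4 - 2*v^3 - 10*v^2 + 4*v + 16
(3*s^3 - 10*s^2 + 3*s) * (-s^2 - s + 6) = -3*s^5 + 7*s^4 + 25*s^3 - 63*s^2 + 18*s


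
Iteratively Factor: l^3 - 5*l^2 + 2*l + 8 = (l + 1)*(l^2 - 6*l + 8) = (l - 4)*(l + 1)*(l - 2)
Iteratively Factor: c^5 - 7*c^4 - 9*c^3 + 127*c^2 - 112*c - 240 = (c - 3)*(c^4 - 4*c^3 - 21*c^2 + 64*c + 80) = (c - 5)*(c - 3)*(c^3 + c^2 - 16*c - 16) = (c - 5)*(c - 4)*(c - 3)*(c^2 + 5*c + 4) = (c - 5)*(c - 4)*(c - 3)*(c + 1)*(c + 4)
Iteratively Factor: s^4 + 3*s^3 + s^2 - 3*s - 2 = (s + 1)*(s^3 + 2*s^2 - s - 2) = (s + 1)^2*(s^2 + s - 2) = (s - 1)*(s + 1)^2*(s + 2)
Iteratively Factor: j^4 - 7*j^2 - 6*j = (j - 3)*(j^3 + 3*j^2 + 2*j) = (j - 3)*(j + 2)*(j^2 + j) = (j - 3)*(j + 1)*(j + 2)*(j)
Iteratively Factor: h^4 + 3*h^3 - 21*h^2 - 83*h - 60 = (h + 1)*(h^3 + 2*h^2 - 23*h - 60) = (h + 1)*(h + 3)*(h^2 - h - 20) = (h + 1)*(h + 3)*(h + 4)*(h - 5)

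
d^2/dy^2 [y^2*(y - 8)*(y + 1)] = 12*y^2 - 42*y - 16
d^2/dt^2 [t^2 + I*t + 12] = 2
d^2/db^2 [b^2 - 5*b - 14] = 2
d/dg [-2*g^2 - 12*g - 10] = -4*g - 12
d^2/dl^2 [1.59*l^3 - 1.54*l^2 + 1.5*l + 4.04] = 9.54*l - 3.08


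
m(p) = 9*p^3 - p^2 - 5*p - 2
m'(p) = 27*p^2 - 2*p - 5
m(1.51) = 19.16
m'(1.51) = 53.54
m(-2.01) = -69.08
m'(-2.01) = 108.10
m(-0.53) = -0.97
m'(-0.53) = 3.64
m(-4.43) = -781.92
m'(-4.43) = 533.73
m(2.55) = 127.98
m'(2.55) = 165.47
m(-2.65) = -163.26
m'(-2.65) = 189.91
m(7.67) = 3961.78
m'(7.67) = 1568.04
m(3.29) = 291.23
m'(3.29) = 280.67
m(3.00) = 217.00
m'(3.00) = 232.00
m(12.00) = 15346.00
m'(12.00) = 3859.00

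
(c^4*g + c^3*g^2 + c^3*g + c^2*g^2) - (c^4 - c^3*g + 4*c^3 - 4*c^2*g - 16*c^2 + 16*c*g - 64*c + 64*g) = c^4*g - c^4 + c^3*g^2 + 2*c^3*g - 4*c^3 + c^2*g^2 + 4*c^2*g + 16*c^2 - 16*c*g + 64*c - 64*g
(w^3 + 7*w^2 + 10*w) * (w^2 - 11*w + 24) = w^5 - 4*w^4 - 43*w^3 + 58*w^2 + 240*w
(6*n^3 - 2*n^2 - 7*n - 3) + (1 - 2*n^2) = 6*n^3 - 4*n^2 - 7*n - 2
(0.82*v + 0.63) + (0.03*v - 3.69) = 0.85*v - 3.06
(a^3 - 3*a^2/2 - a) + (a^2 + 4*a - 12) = a^3 - a^2/2 + 3*a - 12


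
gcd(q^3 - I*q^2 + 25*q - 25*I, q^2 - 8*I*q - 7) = q - I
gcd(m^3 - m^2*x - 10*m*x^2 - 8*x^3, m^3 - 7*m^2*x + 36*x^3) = m + 2*x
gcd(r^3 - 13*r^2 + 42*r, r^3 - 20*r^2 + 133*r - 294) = r^2 - 13*r + 42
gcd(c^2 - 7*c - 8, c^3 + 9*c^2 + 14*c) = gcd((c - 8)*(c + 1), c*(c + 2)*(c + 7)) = 1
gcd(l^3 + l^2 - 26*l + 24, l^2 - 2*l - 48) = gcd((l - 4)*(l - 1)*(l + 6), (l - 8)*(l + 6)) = l + 6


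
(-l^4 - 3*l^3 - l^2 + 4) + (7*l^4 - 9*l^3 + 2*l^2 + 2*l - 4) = 6*l^4 - 12*l^3 + l^2 + 2*l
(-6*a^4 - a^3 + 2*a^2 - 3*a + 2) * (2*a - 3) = -12*a^5 + 16*a^4 + 7*a^3 - 12*a^2 + 13*a - 6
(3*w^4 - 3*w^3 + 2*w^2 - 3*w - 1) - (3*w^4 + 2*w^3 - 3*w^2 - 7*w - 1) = -5*w^3 + 5*w^2 + 4*w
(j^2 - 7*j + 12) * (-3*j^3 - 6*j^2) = -3*j^5 + 15*j^4 + 6*j^3 - 72*j^2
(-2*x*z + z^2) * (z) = -2*x*z^2 + z^3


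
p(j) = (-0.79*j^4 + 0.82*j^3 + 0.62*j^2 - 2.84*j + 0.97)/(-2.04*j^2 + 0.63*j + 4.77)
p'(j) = (4.08*j - 0.63)*(-0.79*j^4 + 0.82*j^3 + 0.62*j^2 - 2.84*j + 0.97)/(-2.04*j^2 + 0.63*j + 4.77)^2 + (-3.16*j^3 + 2.46*j^2 + 1.24*j - 2.84)/(-2.04*j^2 + 0.63*j + 4.77) = (3.2232*j^5 - 3.1659*j^4 - 14.04*j^3 + 6.3312*j^2 + 9.8724*j - 14.1579)/(4.1616*j^4 - 2.5704*j^3 - 19.0647*j^2 + 6.0102*j + 22.7529)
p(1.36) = -1.29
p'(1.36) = -5.87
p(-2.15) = 2.51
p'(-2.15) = -2.28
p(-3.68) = 6.59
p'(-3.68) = -3.19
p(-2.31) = 2.87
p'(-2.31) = -2.31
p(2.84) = 3.51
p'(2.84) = 1.36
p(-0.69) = 0.83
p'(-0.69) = -1.29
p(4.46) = 7.25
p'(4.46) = 3.07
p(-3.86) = 7.18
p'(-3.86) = -3.32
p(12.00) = 52.97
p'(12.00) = 9.00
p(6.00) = 12.95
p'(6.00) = 4.32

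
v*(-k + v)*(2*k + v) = -2*k^2*v + k*v^2 + v^3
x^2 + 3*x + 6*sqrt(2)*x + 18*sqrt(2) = (x + 3)*(x + 6*sqrt(2))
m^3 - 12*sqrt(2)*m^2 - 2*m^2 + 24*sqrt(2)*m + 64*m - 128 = (m - 2)*(m - 8*sqrt(2))*(m - 4*sqrt(2))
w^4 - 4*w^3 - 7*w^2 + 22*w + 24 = (w - 4)*(w - 3)*(w + 1)*(w + 2)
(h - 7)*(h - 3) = h^2 - 10*h + 21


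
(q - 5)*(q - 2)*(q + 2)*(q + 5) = q^4 - 29*q^2 + 100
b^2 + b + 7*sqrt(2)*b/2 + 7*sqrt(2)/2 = (b + 1)*(b + 7*sqrt(2)/2)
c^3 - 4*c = c*(c - 2)*(c + 2)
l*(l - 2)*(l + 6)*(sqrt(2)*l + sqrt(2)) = sqrt(2)*l^4 + 5*sqrt(2)*l^3 - 8*sqrt(2)*l^2 - 12*sqrt(2)*l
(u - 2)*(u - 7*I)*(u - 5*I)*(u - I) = u^4 - 2*u^3 - 13*I*u^3 - 47*u^2 + 26*I*u^2 + 94*u + 35*I*u - 70*I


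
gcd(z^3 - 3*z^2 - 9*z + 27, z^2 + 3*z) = z + 3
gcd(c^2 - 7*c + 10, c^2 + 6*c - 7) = 1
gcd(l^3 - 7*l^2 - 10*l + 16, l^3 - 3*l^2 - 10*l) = l + 2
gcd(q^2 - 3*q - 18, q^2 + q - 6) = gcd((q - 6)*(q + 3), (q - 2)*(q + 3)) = q + 3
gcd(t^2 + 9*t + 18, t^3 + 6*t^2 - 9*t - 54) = t^2 + 9*t + 18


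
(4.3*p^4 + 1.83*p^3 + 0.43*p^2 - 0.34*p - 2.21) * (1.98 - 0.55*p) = -2.365*p^5 + 7.5075*p^4 + 3.3869*p^3 + 1.0384*p^2 + 0.5423*p - 4.3758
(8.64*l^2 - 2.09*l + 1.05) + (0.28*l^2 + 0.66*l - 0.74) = 8.92*l^2 - 1.43*l + 0.31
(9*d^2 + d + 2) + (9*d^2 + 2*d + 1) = 18*d^2 + 3*d + 3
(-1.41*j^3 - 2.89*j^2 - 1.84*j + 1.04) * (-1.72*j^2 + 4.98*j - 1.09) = 2.4252*j^5 - 2.051*j^4 - 9.6905*j^3 - 7.8019*j^2 + 7.1848*j - 1.1336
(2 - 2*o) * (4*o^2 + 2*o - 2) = -8*o^3 + 4*o^2 + 8*o - 4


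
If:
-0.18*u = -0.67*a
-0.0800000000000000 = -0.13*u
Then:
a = 0.17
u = 0.62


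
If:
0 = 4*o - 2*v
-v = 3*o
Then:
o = 0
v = 0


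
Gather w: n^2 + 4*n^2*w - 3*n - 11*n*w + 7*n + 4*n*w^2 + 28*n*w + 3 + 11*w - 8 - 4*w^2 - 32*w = n^2 + 4*n + w^2*(4*n - 4) + w*(4*n^2 + 17*n - 21) - 5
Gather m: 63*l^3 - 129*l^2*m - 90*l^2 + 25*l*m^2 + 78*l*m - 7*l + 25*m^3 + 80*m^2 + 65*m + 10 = 63*l^3 - 90*l^2 - 7*l + 25*m^3 + m^2*(25*l + 80) + m*(-129*l^2 + 78*l + 65) + 10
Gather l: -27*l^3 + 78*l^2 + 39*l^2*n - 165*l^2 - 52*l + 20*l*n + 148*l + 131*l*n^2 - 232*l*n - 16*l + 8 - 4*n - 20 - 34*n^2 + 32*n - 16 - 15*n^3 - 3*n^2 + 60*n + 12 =-27*l^3 + l^2*(39*n - 87) + l*(131*n^2 - 212*n + 80) - 15*n^3 - 37*n^2 + 88*n - 16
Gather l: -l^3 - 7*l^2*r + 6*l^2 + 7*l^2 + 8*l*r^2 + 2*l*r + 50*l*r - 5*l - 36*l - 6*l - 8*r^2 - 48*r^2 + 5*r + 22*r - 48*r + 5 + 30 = -l^3 + l^2*(13 - 7*r) + l*(8*r^2 + 52*r - 47) - 56*r^2 - 21*r + 35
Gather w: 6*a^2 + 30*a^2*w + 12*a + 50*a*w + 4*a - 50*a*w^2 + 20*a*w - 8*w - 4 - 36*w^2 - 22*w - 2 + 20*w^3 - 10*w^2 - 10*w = 6*a^2 + 16*a + 20*w^3 + w^2*(-50*a - 46) + w*(30*a^2 + 70*a - 40) - 6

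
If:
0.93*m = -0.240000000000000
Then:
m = -0.26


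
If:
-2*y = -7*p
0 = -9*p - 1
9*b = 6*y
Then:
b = -7/27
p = -1/9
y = -7/18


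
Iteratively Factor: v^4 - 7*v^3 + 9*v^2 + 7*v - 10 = (v + 1)*(v^3 - 8*v^2 + 17*v - 10) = (v - 1)*(v + 1)*(v^2 - 7*v + 10) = (v - 5)*(v - 1)*(v + 1)*(v - 2)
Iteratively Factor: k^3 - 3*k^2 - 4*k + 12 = (k - 3)*(k^2 - 4) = (k - 3)*(k - 2)*(k + 2)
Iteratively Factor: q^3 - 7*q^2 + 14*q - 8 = (q - 4)*(q^2 - 3*q + 2) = (q - 4)*(q - 2)*(q - 1)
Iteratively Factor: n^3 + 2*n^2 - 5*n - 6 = (n + 1)*(n^2 + n - 6) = (n - 2)*(n + 1)*(n + 3)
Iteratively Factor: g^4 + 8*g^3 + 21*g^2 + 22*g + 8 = (g + 4)*(g^3 + 4*g^2 + 5*g + 2) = (g + 1)*(g + 4)*(g^2 + 3*g + 2) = (g + 1)^2*(g + 4)*(g + 2)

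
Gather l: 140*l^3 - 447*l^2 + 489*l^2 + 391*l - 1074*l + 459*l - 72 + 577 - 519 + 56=140*l^3 + 42*l^2 - 224*l + 42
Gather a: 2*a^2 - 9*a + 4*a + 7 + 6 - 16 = 2*a^2 - 5*a - 3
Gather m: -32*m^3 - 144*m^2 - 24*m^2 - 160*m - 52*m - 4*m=-32*m^3 - 168*m^2 - 216*m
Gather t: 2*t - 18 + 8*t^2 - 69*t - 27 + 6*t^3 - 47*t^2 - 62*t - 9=6*t^3 - 39*t^2 - 129*t - 54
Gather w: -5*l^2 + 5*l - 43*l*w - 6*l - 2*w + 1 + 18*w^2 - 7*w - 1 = -5*l^2 - l + 18*w^2 + w*(-43*l - 9)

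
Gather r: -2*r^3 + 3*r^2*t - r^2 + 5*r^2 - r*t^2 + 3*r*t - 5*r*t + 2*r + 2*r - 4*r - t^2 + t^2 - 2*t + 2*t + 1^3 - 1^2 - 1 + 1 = -2*r^3 + r^2*(3*t + 4) + r*(-t^2 - 2*t)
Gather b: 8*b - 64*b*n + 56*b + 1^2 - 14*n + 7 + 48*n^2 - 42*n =b*(64 - 64*n) + 48*n^2 - 56*n + 8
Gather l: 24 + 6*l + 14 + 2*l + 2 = 8*l + 40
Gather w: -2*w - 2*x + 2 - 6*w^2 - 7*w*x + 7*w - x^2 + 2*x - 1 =-6*w^2 + w*(5 - 7*x) - x^2 + 1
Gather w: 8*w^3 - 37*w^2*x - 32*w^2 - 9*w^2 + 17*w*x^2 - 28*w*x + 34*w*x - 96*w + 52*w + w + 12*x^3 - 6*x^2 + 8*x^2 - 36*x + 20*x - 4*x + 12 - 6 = 8*w^3 + w^2*(-37*x - 41) + w*(17*x^2 + 6*x - 43) + 12*x^3 + 2*x^2 - 20*x + 6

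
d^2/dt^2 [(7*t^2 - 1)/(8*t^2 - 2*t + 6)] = 2*(14*t^3 - 150*t^2 + 6*t + 37)/(64*t^6 - 48*t^5 + 156*t^4 - 73*t^3 + 117*t^2 - 27*t + 27)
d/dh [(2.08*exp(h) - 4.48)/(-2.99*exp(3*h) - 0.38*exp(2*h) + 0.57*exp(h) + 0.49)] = (12.4384*exp(3*h) - 39.3952*exp(2*h) - 3.4048*exp(h) + 3.5728)*exp(h)/(8.9401*exp(6*h) + 2.2724*exp(5*h) - 3.2642*exp(4*h) - 3.3634*exp(3*h) - 0.0475000000000001*exp(2*h) + 0.5586*exp(h) + 0.2401)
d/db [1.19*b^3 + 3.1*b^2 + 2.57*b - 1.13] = 3.57*b^2 + 6.2*b + 2.57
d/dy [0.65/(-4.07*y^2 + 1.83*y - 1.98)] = (5.291*y - 1.1895)/(4.07*y^2 - 1.83*y + 1.98)^2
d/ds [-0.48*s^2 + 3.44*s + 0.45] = 3.44 - 0.96*s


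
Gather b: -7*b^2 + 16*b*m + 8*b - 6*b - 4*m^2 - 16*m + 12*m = -7*b^2 + b*(16*m + 2) - 4*m^2 - 4*m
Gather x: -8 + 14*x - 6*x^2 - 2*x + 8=-6*x^2 + 12*x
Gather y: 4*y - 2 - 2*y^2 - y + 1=-2*y^2 + 3*y - 1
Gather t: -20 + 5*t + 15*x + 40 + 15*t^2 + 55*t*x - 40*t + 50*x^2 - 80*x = 15*t^2 + t*(55*x - 35) + 50*x^2 - 65*x + 20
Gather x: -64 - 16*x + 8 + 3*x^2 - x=3*x^2 - 17*x - 56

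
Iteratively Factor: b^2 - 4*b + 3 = (b - 1)*(b - 3)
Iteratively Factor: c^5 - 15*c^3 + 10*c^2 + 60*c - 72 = (c - 2)*(c^4 + 2*c^3 - 11*c^2 - 12*c + 36) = (c - 2)*(c + 3)*(c^3 - c^2 - 8*c + 12) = (c - 2)^2*(c + 3)*(c^2 + c - 6) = (c - 2)^3*(c + 3)*(c + 3)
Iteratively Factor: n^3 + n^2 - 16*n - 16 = (n + 1)*(n^2 - 16) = (n + 1)*(n + 4)*(n - 4)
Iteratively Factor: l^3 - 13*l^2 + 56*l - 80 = (l - 5)*(l^2 - 8*l + 16) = (l - 5)*(l - 4)*(l - 4)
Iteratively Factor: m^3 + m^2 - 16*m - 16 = (m + 1)*(m^2 - 16) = (m - 4)*(m + 1)*(m + 4)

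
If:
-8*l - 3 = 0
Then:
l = -3/8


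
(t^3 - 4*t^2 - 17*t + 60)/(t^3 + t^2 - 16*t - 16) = (t^2 - 8*t + 15)/(t^2 - 3*t - 4)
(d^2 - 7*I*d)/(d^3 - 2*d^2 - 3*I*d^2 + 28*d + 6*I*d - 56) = d/(d^2 + d*(-2 + 4*I) - 8*I)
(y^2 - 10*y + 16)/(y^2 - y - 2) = (y - 8)/(y + 1)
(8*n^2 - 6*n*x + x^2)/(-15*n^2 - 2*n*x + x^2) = (-8*n^2 + 6*n*x - x^2)/(15*n^2 + 2*n*x - x^2)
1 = 1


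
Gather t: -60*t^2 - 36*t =-60*t^2 - 36*t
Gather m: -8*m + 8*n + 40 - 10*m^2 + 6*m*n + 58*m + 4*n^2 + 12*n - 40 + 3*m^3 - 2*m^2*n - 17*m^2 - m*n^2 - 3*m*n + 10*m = 3*m^3 + m^2*(-2*n - 27) + m*(-n^2 + 3*n + 60) + 4*n^2 + 20*n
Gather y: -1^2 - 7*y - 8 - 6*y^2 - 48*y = -6*y^2 - 55*y - 9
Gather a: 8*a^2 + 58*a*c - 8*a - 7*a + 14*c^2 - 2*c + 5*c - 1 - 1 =8*a^2 + a*(58*c - 15) + 14*c^2 + 3*c - 2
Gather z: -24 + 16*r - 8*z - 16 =16*r - 8*z - 40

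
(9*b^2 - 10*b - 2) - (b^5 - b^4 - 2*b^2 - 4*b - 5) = -b^5 + b^4 + 11*b^2 - 6*b + 3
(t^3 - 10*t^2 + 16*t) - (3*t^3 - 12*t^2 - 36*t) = -2*t^3 + 2*t^2 + 52*t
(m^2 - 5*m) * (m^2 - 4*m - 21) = m^4 - 9*m^3 - m^2 + 105*m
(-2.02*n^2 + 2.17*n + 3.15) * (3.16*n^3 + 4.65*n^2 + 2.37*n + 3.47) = -6.3832*n^5 - 2.5358*n^4 + 15.2571*n^3 + 12.781*n^2 + 14.9954*n + 10.9305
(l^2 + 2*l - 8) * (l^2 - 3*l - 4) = l^4 - l^3 - 18*l^2 + 16*l + 32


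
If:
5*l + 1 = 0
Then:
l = -1/5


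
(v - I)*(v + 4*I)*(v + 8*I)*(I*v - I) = I*v^4 - 11*v^3 - I*v^3 + 11*v^2 - 20*I*v^2 - 32*v + 20*I*v + 32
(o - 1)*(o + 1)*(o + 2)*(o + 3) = o^4 + 5*o^3 + 5*o^2 - 5*o - 6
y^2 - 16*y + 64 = (y - 8)^2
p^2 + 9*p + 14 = (p + 2)*(p + 7)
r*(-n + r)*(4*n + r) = -4*n^2*r + 3*n*r^2 + r^3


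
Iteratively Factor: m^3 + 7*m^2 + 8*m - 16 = (m + 4)*(m^2 + 3*m - 4) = (m - 1)*(m + 4)*(m + 4)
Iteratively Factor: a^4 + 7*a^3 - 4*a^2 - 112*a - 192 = (a - 4)*(a^3 + 11*a^2 + 40*a + 48) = (a - 4)*(a + 4)*(a^2 + 7*a + 12) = (a - 4)*(a + 4)^2*(a + 3)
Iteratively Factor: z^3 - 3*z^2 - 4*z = (z)*(z^2 - 3*z - 4) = z*(z + 1)*(z - 4)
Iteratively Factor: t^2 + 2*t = (t)*(t + 2)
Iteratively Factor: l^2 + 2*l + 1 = (l + 1)*(l + 1)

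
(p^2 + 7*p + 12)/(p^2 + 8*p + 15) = (p + 4)/(p + 5)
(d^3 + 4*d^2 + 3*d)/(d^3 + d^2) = (d + 3)/d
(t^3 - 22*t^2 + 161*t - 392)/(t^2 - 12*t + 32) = (t^2 - 14*t + 49)/(t - 4)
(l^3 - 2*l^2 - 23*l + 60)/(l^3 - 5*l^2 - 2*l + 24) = (l + 5)/(l + 2)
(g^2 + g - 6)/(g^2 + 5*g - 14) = (g + 3)/(g + 7)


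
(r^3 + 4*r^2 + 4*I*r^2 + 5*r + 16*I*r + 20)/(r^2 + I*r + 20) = (r^2 + r*(4 - I) - 4*I)/(r - 4*I)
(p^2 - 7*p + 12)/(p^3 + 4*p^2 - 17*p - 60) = (p - 3)/(p^2 + 8*p + 15)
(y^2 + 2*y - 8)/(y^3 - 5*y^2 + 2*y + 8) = (y + 4)/(y^2 - 3*y - 4)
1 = 1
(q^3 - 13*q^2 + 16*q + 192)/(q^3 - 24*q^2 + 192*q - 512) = (q + 3)/(q - 8)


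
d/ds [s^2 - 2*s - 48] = 2*s - 2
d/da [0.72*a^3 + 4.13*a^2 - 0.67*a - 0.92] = 2.16*a^2 + 8.26*a - 0.67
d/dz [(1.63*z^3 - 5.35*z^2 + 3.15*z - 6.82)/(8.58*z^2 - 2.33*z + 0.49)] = (13.9854*z^4 - 7.5958*z^3 - 12.1654*z^2 + 111.7882*z - 14.3471)/(73.6164*z^4 - 39.9828*z^3 + 13.8373*z^2 - 2.2834*z + 0.2401)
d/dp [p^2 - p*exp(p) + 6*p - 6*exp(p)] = -p*exp(p) + 2*p - 7*exp(p) + 6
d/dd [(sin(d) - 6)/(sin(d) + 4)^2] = (16 - sin(d))*cos(d)/(sin(d) + 4)^3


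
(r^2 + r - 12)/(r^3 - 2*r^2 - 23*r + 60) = (r + 4)/(r^2 + r - 20)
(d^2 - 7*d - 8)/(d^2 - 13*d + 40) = (d + 1)/(d - 5)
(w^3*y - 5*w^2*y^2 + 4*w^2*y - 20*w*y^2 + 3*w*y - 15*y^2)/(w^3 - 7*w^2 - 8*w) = y*(w^2 - 5*w*y + 3*w - 15*y)/(w*(w - 8))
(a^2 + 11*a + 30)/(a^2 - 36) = (a + 5)/(a - 6)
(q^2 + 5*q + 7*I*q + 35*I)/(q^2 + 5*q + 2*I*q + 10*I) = (q + 7*I)/(q + 2*I)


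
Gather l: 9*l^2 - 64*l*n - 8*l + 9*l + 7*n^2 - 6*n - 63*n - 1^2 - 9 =9*l^2 + l*(1 - 64*n) + 7*n^2 - 69*n - 10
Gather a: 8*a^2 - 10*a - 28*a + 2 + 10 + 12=8*a^2 - 38*a + 24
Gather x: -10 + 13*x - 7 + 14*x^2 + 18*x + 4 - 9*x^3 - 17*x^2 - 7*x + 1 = -9*x^3 - 3*x^2 + 24*x - 12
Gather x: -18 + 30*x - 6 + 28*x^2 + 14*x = 28*x^2 + 44*x - 24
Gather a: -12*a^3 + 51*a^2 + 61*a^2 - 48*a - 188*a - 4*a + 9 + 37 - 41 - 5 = -12*a^3 + 112*a^2 - 240*a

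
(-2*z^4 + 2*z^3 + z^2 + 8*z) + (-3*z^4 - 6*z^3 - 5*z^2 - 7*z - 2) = -5*z^4 - 4*z^3 - 4*z^2 + z - 2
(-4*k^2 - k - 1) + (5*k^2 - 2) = k^2 - k - 3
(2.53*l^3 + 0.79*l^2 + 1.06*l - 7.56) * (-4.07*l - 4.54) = -10.2971*l^4 - 14.7015*l^3 - 7.9008*l^2 + 25.9568*l + 34.3224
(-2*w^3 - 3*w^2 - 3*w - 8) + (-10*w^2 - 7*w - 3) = -2*w^3 - 13*w^2 - 10*w - 11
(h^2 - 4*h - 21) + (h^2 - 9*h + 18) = 2*h^2 - 13*h - 3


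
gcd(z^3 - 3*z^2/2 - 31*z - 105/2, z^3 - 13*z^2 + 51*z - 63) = z - 7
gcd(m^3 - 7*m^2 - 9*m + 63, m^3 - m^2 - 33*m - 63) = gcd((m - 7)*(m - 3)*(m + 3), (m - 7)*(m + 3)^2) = m^2 - 4*m - 21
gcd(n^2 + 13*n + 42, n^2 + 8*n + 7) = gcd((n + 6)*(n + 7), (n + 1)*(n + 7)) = n + 7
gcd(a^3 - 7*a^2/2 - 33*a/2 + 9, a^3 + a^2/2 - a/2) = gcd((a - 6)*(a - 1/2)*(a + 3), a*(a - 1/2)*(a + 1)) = a - 1/2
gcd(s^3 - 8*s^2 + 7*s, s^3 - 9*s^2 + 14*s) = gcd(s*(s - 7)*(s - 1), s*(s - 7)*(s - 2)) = s^2 - 7*s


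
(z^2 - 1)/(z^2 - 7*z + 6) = (z + 1)/(z - 6)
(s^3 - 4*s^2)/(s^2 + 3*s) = s*(s - 4)/(s + 3)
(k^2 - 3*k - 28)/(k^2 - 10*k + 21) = (k + 4)/(k - 3)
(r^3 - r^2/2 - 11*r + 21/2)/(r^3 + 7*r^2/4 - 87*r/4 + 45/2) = 2*(2*r^2 + 5*r - 7)/(4*r^2 + 19*r - 30)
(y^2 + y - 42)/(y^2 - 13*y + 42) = (y + 7)/(y - 7)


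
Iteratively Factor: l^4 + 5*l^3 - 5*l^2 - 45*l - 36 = (l - 3)*(l^3 + 8*l^2 + 19*l + 12) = (l - 3)*(l + 3)*(l^2 + 5*l + 4) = (l - 3)*(l + 3)*(l + 4)*(l + 1)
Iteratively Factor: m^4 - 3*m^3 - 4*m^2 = (m - 4)*(m^3 + m^2) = (m - 4)*(m + 1)*(m^2) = m*(m - 4)*(m + 1)*(m)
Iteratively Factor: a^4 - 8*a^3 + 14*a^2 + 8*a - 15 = (a - 1)*(a^3 - 7*a^2 + 7*a + 15) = (a - 5)*(a - 1)*(a^2 - 2*a - 3) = (a - 5)*(a - 1)*(a + 1)*(a - 3)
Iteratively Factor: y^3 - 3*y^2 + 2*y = (y)*(y^2 - 3*y + 2) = y*(y - 1)*(y - 2)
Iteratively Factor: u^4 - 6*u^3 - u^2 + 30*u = (u + 2)*(u^3 - 8*u^2 + 15*u) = (u - 5)*(u + 2)*(u^2 - 3*u) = (u - 5)*(u - 3)*(u + 2)*(u)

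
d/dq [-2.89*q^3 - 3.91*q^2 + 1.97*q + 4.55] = -8.67*q^2 - 7.82*q + 1.97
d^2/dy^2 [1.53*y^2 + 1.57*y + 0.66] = 3.06000000000000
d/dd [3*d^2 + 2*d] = 6*d + 2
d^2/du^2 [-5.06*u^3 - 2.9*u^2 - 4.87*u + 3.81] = -30.36*u - 5.8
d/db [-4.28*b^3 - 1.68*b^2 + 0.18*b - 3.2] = -12.84*b^2 - 3.36*b + 0.18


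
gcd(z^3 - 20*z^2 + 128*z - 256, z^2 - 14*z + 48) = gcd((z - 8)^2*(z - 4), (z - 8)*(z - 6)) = z - 8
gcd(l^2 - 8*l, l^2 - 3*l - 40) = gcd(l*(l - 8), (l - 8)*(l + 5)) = l - 8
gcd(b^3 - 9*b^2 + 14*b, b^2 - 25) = 1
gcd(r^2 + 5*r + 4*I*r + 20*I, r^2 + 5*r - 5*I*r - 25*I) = r + 5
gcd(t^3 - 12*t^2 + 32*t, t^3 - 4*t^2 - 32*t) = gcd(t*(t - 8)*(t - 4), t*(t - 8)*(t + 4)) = t^2 - 8*t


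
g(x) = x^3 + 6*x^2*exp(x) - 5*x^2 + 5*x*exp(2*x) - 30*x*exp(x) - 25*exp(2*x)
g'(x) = 6*x^2*exp(x) + 3*x^2 + 10*x*exp(2*x) - 18*x*exp(x) - 10*x - 45*exp(2*x) - 30*exp(x)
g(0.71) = -128.08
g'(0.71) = -243.25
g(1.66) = -646.09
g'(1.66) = -1021.86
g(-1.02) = 3.11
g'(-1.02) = 4.20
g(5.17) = 27236.34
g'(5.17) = 213930.87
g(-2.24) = -26.38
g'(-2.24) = 40.99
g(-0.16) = -14.65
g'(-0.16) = -55.14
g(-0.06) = -20.74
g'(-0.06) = -67.05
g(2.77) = -3448.24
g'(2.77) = -4950.37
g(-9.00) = -1133.91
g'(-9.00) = 333.08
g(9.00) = 1314949972.87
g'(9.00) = 2957081070.85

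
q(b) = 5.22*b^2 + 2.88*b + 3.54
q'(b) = 10.44*b + 2.88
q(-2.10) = 20.51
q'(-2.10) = -19.04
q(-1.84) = 15.91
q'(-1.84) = -16.33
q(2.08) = 32.11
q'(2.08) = 24.60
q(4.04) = 100.37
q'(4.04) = 45.06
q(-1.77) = 14.80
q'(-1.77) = -15.60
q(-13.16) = 869.67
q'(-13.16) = -134.51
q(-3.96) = 73.99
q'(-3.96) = -38.46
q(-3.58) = 60.13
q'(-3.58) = -34.50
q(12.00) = 789.78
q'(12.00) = 128.16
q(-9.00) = 400.44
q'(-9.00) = -91.08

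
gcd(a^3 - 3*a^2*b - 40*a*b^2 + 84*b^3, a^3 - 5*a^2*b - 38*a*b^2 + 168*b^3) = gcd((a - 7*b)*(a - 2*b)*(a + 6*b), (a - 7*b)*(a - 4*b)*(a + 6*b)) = a^2 - a*b - 42*b^2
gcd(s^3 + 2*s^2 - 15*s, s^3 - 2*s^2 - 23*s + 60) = s^2 + 2*s - 15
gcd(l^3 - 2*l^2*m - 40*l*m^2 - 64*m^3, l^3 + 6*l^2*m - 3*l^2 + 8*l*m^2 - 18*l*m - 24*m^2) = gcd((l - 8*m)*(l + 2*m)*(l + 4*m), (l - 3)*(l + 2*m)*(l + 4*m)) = l^2 + 6*l*m + 8*m^2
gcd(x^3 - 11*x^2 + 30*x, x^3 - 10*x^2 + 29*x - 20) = x - 5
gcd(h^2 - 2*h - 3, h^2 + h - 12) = h - 3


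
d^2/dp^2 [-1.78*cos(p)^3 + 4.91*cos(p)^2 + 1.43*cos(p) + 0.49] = -0.0949999999999998*cos(p) - 9.82*cos(2*p) + 4.005*cos(3*p)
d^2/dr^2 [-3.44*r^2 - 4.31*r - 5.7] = -6.88000000000000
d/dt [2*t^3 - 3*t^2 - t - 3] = 6*t^2 - 6*t - 1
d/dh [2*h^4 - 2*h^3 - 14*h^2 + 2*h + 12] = 8*h^3 - 6*h^2 - 28*h + 2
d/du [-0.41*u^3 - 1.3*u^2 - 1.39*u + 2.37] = -1.23*u^2 - 2.6*u - 1.39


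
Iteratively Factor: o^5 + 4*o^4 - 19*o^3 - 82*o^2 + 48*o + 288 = (o + 3)*(o^4 + o^3 - 22*o^2 - 16*o + 96) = (o + 3)*(o + 4)*(o^3 - 3*o^2 - 10*o + 24) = (o - 4)*(o + 3)*(o + 4)*(o^2 + o - 6) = (o - 4)*(o + 3)^2*(o + 4)*(o - 2)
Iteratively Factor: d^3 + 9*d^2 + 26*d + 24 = (d + 4)*(d^2 + 5*d + 6) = (d + 2)*(d + 4)*(d + 3)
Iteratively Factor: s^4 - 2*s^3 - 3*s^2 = (s)*(s^3 - 2*s^2 - 3*s) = s*(s - 3)*(s^2 + s) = s*(s - 3)*(s + 1)*(s)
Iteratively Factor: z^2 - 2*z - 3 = (z + 1)*(z - 3)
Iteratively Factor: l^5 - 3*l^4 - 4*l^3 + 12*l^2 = (l - 3)*(l^4 - 4*l^2) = l*(l - 3)*(l^3 - 4*l) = l*(l - 3)*(l + 2)*(l^2 - 2*l) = l*(l - 3)*(l - 2)*(l + 2)*(l)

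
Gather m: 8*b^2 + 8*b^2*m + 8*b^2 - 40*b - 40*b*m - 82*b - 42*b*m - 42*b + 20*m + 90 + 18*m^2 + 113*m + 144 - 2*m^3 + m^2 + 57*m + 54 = 16*b^2 - 164*b - 2*m^3 + 19*m^2 + m*(8*b^2 - 82*b + 190) + 288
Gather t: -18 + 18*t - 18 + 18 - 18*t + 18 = 0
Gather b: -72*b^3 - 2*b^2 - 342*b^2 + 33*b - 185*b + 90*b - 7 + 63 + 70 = -72*b^3 - 344*b^2 - 62*b + 126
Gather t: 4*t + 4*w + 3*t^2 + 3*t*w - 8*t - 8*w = 3*t^2 + t*(3*w - 4) - 4*w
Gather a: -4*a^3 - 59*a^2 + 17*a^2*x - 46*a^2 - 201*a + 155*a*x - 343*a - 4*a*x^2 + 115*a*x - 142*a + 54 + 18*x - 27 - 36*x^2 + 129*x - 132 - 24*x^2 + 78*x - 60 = -4*a^3 + a^2*(17*x - 105) + a*(-4*x^2 + 270*x - 686) - 60*x^2 + 225*x - 165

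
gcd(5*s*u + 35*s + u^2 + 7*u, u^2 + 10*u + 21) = u + 7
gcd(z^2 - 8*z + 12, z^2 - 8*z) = 1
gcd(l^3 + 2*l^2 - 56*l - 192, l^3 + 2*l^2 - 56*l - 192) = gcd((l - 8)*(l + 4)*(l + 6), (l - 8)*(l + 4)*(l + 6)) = l^3 + 2*l^2 - 56*l - 192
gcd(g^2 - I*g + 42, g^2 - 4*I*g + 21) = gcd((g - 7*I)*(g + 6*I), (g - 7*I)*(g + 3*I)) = g - 7*I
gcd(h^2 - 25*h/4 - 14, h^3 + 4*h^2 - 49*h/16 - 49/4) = h + 7/4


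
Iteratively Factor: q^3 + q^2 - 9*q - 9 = (q + 1)*(q^2 - 9) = (q + 1)*(q + 3)*(q - 3)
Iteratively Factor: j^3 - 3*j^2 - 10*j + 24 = (j - 4)*(j^2 + j - 6) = (j - 4)*(j - 2)*(j + 3)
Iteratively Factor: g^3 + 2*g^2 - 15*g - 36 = (g + 3)*(g^2 - g - 12) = (g - 4)*(g + 3)*(g + 3)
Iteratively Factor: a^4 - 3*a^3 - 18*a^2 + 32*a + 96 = (a - 4)*(a^3 + a^2 - 14*a - 24) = (a - 4)*(a + 3)*(a^2 - 2*a - 8) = (a - 4)^2*(a + 3)*(a + 2)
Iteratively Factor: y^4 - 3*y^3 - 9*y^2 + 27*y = (y + 3)*(y^3 - 6*y^2 + 9*y) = (y - 3)*(y + 3)*(y^2 - 3*y) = (y - 3)^2*(y + 3)*(y)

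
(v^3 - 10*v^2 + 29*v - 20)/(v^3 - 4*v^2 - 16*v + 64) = (v^2 - 6*v + 5)/(v^2 - 16)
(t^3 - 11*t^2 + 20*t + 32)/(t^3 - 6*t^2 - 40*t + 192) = (t + 1)/(t + 6)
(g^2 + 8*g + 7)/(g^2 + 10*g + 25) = (g^2 + 8*g + 7)/(g^2 + 10*g + 25)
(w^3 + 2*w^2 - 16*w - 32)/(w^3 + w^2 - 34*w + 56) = (w^2 + 6*w + 8)/(w^2 + 5*w - 14)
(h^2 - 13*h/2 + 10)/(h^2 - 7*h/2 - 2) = (2*h - 5)/(2*h + 1)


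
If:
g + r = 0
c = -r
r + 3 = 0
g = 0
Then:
No Solution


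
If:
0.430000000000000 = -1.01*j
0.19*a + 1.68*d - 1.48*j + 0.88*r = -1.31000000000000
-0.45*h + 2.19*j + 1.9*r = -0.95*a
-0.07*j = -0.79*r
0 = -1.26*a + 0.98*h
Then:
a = 2.70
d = -1.44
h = 3.48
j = -0.43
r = -0.04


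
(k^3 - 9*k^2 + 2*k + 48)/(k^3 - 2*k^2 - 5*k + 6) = (k - 8)/(k - 1)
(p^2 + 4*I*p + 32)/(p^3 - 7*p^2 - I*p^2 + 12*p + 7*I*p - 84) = (p + 8*I)/(p^2 + p*(-7 + 3*I) - 21*I)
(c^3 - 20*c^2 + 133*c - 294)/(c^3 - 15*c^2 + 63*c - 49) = (c - 6)/(c - 1)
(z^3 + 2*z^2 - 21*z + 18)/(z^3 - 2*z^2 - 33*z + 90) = (z - 1)/(z - 5)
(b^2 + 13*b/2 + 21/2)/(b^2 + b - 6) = (b + 7/2)/(b - 2)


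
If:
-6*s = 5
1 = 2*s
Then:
No Solution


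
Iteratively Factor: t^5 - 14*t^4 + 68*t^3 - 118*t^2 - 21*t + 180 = (t - 5)*(t^4 - 9*t^3 + 23*t^2 - 3*t - 36) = (t - 5)*(t - 3)*(t^3 - 6*t^2 + 5*t + 12) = (t - 5)*(t - 3)^2*(t^2 - 3*t - 4) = (t - 5)*(t - 4)*(t - 3)^2*(t + 1)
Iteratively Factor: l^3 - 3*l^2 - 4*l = (l)*(l^2 - 3*l - 4) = l*(l + 1)*(l - 4)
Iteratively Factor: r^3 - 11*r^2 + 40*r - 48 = (r - 4)*(r^2 - 7*r + 12) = (r - 4)*(r - 3)*(r - 4)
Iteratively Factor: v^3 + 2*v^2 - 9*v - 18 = (v + 3)*(v^2 - v - 6) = (v - 3)*(v + 3)*(v + 2)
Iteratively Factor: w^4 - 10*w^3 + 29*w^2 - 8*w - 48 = (w - 4)*(w^3 - 6*w^2 + 5*w + 12) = (w - 4)*(w - 3)*(w^2 - 3*w - 4) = (w - 4)*(w - 3)*(w + 1)*(w - 4)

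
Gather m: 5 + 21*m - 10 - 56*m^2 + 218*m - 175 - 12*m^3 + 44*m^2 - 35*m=-12*m^3 - 12*m^2 + 204*m - 180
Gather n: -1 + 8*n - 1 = 8*n - 2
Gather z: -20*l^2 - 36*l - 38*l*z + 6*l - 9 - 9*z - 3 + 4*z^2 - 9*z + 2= -20*l^2 - 30*l + 4*z^2 + z*(-38*l - 18) - 10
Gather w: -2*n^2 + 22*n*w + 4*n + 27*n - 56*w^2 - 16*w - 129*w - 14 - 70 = -2*n^2 + 31*n - 56*w^2 + w*(22*n - 145) - 84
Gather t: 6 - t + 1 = 7 - t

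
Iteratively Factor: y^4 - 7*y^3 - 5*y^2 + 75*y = (y + 3)*(y^3 - 10*y^2 + 25*y) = y*(y + 3)*(y^2 - 10*y + 25) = y*(y - 5)*(y + 3)*(y - 5)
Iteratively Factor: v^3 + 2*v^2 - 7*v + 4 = (v - 1)*(v^2 + 3*v - 4) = (v - 1)^2*(v + 4)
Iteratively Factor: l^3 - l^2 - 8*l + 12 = (l - 2)*(l^2 + l - 6) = (l - 2)^2*(l + 3)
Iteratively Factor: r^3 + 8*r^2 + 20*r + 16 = (r + 4)*(r^2 + 4*r + 4) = (r + 2)*(r + 4)*(r + 2)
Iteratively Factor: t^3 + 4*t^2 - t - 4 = (t + 1)*(t^2 + 3*t - 4) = (t - 1)*(t + 1)*(t + 4)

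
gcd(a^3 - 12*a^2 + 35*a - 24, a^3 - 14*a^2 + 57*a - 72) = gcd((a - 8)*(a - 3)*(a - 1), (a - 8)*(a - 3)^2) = a^2 - 11*a + 24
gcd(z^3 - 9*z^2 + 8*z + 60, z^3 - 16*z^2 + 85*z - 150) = z^2 - 11*z + 30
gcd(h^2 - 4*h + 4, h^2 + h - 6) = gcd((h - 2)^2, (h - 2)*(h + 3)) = h - 2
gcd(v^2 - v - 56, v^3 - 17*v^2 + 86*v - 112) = v - 8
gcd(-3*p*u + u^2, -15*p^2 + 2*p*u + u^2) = 3*p - u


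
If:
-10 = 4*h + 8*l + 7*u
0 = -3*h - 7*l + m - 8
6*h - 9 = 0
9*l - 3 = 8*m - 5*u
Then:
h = 3/2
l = -89/41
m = -221/82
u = 8/41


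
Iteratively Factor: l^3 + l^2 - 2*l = (l - 1)*(l^2 + 2*l) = l*(l - 1)*(l + 2)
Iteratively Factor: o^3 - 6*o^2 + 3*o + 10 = (o + 1)*(o^2 - 7*o + 10) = (o - 2)*(o + 1)*(o - 5)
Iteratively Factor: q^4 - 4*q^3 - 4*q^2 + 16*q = (q - 2)*(q^3 - 2*q^2 - 8*q) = q*(q - 2)*(q^2 - 2*q - 8) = q*(q - 2)*(q + 2)*(q - 4)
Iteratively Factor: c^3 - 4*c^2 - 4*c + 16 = (c - 4)*(c^2 - 4) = (c - 4)*(c - 2)*(c + 2)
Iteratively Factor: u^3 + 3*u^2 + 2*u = (u + 2)*(u^2 + u) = u*(u + 2)*(u + 1)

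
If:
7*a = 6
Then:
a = 6/7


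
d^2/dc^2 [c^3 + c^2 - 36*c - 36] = 6*c + 2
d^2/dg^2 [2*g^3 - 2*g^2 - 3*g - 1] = 12*g - 4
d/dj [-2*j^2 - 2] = -4*j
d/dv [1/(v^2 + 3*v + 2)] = (-2*v - 3)/(v^2 + 3*v + 2)^2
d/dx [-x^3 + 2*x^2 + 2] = x*(4 - 3*x)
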